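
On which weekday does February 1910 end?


February 1910 has 28 days
Anchor: Jan 1, 1910. With p = 1910 - 1 = 1909: (p + p//4 - p//100 + p//400) mod 7 = (1909 + 477 - 19 + 4) mod 7 = 2371 mod 7 = 5 -> Saturday (Mon=0 ... Sun=6)
Days before February (Jan): 31; February 1 index = (5 + 31) mod 7 = 1 -> Tuesday
Last day offset: 28 - 1 = 27 days
Weekday index = (1 + 27) mod 7 = 0

Monday, February 28


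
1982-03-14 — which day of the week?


Date: March 14, 1982
Anchor: Jan 1, 1982. With p = 1982 - 1 = 1981: (p + p//4 - p//100 + p//400) mod 7 = (1981 + 495 - 19 + 4) mod 7 = 2461 mod 7 = 4 -> Friday (Mon=0 ... Sun=6)
Days before March (Jan-Feb): 59; offset = 59 + 14 - 1 = 72
Weekday index = (4 + 72) mod 7 = 6

Day of the week: Sunday


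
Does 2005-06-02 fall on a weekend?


Anchor: Jan 1, 2005. With p = 2005 - 1 = 2004: (p + p//4 - p//100 + p//400) mod 7 = (2004 + 501 - 20 + 5) mod 7 = 2490 mod 7 = 5 -> Saturday (Mon=0 ... Sun=6)
Day of year: 153; offset = 152
Weekday index = (5 + 152) mod 7 = 3 -> Thursday
Weekend days: Saturday, Sunday

No


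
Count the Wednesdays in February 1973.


February 1973 has 28 days
Anchor: Jan 1, 1973. With p = 1973 - 1 = 1972: (p + p//4 - p//100 + p//400) mod 7 = (1972 + 493 - 19 + 4) mod 7 = 2450 mod 7 = 0 -> Monday (Mon=0 ... Sun=6)
Days before February (Jan): 31; February 1 index = (0 + 31) mod 7 = 3 -> Thursday
First Wednesday is February 7
Wednesdays: 7, 14, 21, 28

4 Wednesdays


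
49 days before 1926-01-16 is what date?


Start: 1926-01-16, subtract 49 days
Back 16 days from January 16 reaches December 31, 1925 -> 33 left
December 1925 has 31 days -> back to November 30, 1925 -> 2 left
November 1925: 30 - 2 = 28 -> lands on November 28

Result: 1925-11-28


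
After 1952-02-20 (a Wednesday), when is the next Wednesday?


Current: Wednesday
Target: Wednesday
Days ahead: 7

Next Wednesday: 1952-02-27


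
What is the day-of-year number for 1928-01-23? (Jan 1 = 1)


Date: January 23, 1928
No months before January
Plus 23 days in January

Day of year: 23


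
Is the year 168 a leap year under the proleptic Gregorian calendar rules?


Gregorian leap year rule: divisible by 4, but not by 100, unless also by 400.
168 is divisible by 4 but not 100 -> leap year

Yes


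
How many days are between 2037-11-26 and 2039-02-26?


From 2037-11-26 to 2039-02-26
2037-11-26: days before November = 31 + 28 + 31 + 30 + 31 + 30 + 31 + 31 + 30 + 31 = 304 (2037 is not a leap year); day of year = 304 + 26 = 330
2039-02-26: days before February = 31; day of year = 31 + 26 = 57
Rest of 2037: 365 - 330 = 35
Full years 2038 (365): 365
Total = 35 + 365 + 57 = 457

457 days


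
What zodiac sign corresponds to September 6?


Date: September 6
Conventional tropical zodiac dates: Virgo from August 23 onward; Libra starts September 23
September 6 falls within the Virgo range

Virgo


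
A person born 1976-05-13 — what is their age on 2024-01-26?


Birth: 1976-05-13
Reference: 2024-01-26
Year difference: 2024 - 1976 = 48
Birthday not yet reached in 2024, subtract 1

47 years old


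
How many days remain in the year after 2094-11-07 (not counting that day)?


Day of year: 311 of 365
Remaining = 365 - 311

54 days


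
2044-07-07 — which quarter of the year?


Month: July (month 7)
Q1: Jan-Mar, Q2: Apr-Jun, Q3: Jul-Sep, Q4: Oct-Dec

Q3


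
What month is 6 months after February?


February is month 2
2 + 6 = 8

August


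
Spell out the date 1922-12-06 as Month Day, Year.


ISO 1922-12-06 parses as year=1922, month=12, day=06
Month 12 -> December

December 6, 1922


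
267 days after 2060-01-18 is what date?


Start: 2060-01-18, add 267 days
January 2060 has 31 days: 31 - 18 = 13 days to January 31 -> 254 left
February 2060 has 29 days -> 225 left
March 2060 has 31 days -> 194 left
April 2060 has 30 days -> 164 left
May 2060 has 31 days -> 133 left
June 2060 has 30 days -> 103 left
July 2060 has 31 days -> 72 left
August 2060 has 31 days -> 41 left
September 2060 has 30 days -> 11 left
October 2060: 11 <= 31 -> lands on October 11

Result: 2060-10-11


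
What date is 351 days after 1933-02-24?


Start: 1933-02-24, add 351 days
February 1933 has 28 days: 28 - 24 = 4 days to February 28 -> 347 left
March 1933 has 31 days -> 316 left
April 1933 has 30 days -> 286 left
May 1933 has 31 days -> 255 left
June 1933 has 30 days -> 225 left
July 1933 has 31 days -> 194 left
August 1933 has 31 days -> 163 left
September 1933 has 30 days -> 133 left
October 1933 has 31 days -> 102 left
November 1933 has 30 days -> 72 left
December 1933 has 31 days -> 41 left
January 1934 has 31 days -> 10 left
February 1934: 10 <= 28 -> lands on February 10

Result: 1934-02-10


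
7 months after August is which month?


August is month 8
8 + 7 = 15; wrap: 15 - 12 = 3

March


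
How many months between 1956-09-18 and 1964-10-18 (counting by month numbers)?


From September 1956 to October 1964
8 years * 12 = 96 months, plus 1 month = 97

97 months


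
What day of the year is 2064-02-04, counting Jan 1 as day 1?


Date: February 4, 2064
Days in months 1 through 1: 31
Plus 4 days in February

Day of year: 35


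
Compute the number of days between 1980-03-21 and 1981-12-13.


From 1980-03-21 to 1981-12-13
1980-03-21: days before March = 31 + 29 = 60 (1980 is a leap year); day of year = 60 + 21 = 81
1981-12-13: days before December = 31 + 28 + 31 + 30 + 31 + 30 + 31 + 31 + 30 + 31 + 30 = 334 (1981 is not a leap year); day of year = 334 + 13 = 347
Rest of 1980: 366 - 81 = 285
Total = 285 + 347 = 632

632 days


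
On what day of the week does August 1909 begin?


Target: August 1, 1909
Anchor: Jan 1, 1909. With p = 1909 - 1 = 1908: (p + p//4 - p//100 + p//400) mod 7 = (1908 + 477 - 19 + 4) mod 7 = 2370 mod 7 = 4 -> Friday (Mon=0 ... Sun=6)
Days before August (Jan-Jul): 212 days
Weekday index = (4 + 212) mod 7 = 6

Sunday


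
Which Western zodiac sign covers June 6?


Date: June 6
Conventional tropical zodiac dates: Gemini from May 21 onward; Cancer starts June 21
June 6 falls within the Gemini range

Gemini


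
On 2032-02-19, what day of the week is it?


Date: February 19, 2032
Anchor: Jan 1, 2032. With p = 2032 - 1 = 2031: (p + p//4 - p//100 + p//400) mod 7 = (2031 + 507 - 20 + 5) mod 7 = 2523 mod 7 = 3 -> Thursday (Mon=0 ... Sun=6)
Days before February (Jan): 31; offset = 31 + 19 - 1 = 49
Weekday index = (3 + 49) mod 7 = 3

Day of the week: Thursday


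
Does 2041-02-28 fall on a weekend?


Anchor: Jan 1, 2041. With p = 2041 - 1 = 2040: (p + p//4 - p//100 + p//400) mod 7 = (2040 + 510 - 20 + 5) mod 7 = 2535 mod 7 = 1 -> Tuesday (Mon=0 ... Sun=6)
Day of year: 59; offset = 58
Weekday index = (1 + 58) mod 7 = 3 -> Thursday
Weekend days: Saturday, Sunday

No


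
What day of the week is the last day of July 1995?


July 1995 has 31 days
Anchor: Jan 1, 1995. With p = 1995 - 1 = 1994: (p + p//4 - p//100 + p//400) mod 7 = (1994 + 498 - 19 + 4) mod 7 = 2477 mod 7 = 6 -> Sunday (Mon=0 ... Sun=6)
Days before July (Jan-Jun): 181; July 1 index = (6 + 181) mod 7 = 5 -> Saturday
Last day offset: 31 - 1 = 30 days
Weekday index = (5 + 30) mod 7 = 0

Monday, July 31


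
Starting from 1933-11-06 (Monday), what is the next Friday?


Current: Monday
Target: Friday
Days ahead: 4

Next Friday: 1933-11-10


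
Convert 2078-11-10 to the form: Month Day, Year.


ISO 2078-11-10 parses as year=2078, month=11, day=10
Month 11 -> November

November 10, 2078


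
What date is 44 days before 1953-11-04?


Start: 1953-11-04, subtract 44 days
Back 4 days from November 4 reaches October 31, 1953 -> 40 left
October 1953 has 31 days -> back to September 30, 1953 -> 9 left
September 1953: 30 - 9 = 21 -> lands on September 21

Result: 1953-09-21


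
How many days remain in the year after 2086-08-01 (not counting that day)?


Day of year: 213 of 365
Remaining = 365 - 213

152 days


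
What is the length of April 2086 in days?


April 2086

30 days


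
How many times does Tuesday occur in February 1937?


February 1937 has 28 days
Anchor: Jan 1, 1937. With p = 1937 - 1 = 1936: (p + p//4 - p//100 + p//400) mod 7 = (1936 + 484 - 19 + 4) mod 7 = 2405 mod 7 = 4 -> Friday (Mon=0 ... Sun=6)
Days before February (Jan): 31; February 1 index = (4 + 31) mod 7 = 0 -> Monday
First Tuesday is February 2
Tuesdays: 2, 9, 16, 23

4 Tuesdays


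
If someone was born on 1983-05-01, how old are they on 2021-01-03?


Birth: 1983-05-01
Reference: 2021-01-03
Year difference: 2021 - 1983 = 38
Birthday not yet reached in 2021, subtract 1

37 years old


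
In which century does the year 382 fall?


Century = (year - 1) // 100 + 1
= (382 - 1) // 100 + 1
= 381 // 100 + 1
= 3 + 1

4th century


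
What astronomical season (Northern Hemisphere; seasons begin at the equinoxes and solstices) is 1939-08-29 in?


Date: August 29
Astronomical Summer (approx.; exact equinox/solstice day varies by year): June 21 to September 21
August 29 falls within the Summer window

Summer


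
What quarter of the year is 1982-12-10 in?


Month: December (month 12)
Q1: Jan-Mar, Q2: Apr-Jun, Q3: Jul-Sep, Q4: Oct-Dec

Q4


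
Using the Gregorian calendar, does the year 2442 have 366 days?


Gregorian leap year rule: divisible by 4, but not by 100, unless also by 400.
2442 is not divisible by 4 -> not a leap year

No


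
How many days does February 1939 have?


February 1939 (leap year: no)

28 days


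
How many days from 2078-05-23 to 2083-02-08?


From 2078-05-23 to 2083-02-08
2078-05-23: days before May = 31 + 28 + 31 + 30 = 120 (2078 is not a leap year); day of year = 120 + 23 = 143
2083-02-08: days before February = 31; day of year = 31 + 8 = 39
Rest of 2078: 365 - 143 = 222
Full years 2079 (365), 2080 (366), 2081 (365), 2082 (365): 1461
Total = 222 + 1461 + 39 = 1722

1722 days


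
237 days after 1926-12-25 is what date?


Start: 1926-12-25, add 237 days
December 1926 has 31 days: 31 - 25 = 6 days to December 31 -> 231 left
January 1927 has 31 days -> 200 left
February 1927 has 28 days -> 172 left
March 1927 has 31 days -> 141 left
April 1927 has 30 days -> 111 left
May 1927 has 31 days -> 80 left
June 1927 has 30 days -> 50 left
July 1927 has 31 days -> 19 left
August 1927: 19 <= 31 -> lands on August 19

Result: 1927-08-19


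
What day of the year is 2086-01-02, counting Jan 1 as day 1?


Date: January 2, 2086
No months before January
Plus 2 days in January

Day of year: 2


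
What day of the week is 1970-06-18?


Date: June 18, 1970
Anchor: Jan 1, 1970. With p = 1970 - 1 = 1969: (p + p//4 - p//100 + p//400) mod 7 = (1969 + 492 - 19 + 4) mod 7 = 2446 mod 7 = 3 -> Thursday (Mon=0 ... Sun=6)
Days before June (Jan-May): 151; offset = 151 + 18 - 1 = 168
Weekday index = (3 + 168) mod 7 = 3

Day of the week: Thursday


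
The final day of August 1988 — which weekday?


August 1988 has 31 days
Anchor: Jan 1, 1988. With p = 1988 - 1 = 1987: (p + p//4 - p//100 + p//400) mod 7 = (1987 + 496 - 19 + 4) mod 7 = 2468 mod 7 = 4 -> Friday (Mon=0 ... Sun=6)
Days before August (Jan-Jul): 213; August 1 index = (4 + 213) mod 7 = 0 -> Monday
Last day offset: 31 - 1 = 30 days
Weekday index = (0 + 30) mod 7 = 2

Wednesday, August 31


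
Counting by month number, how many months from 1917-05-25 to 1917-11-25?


From May 1917 to November 1917
0 years * 12 = 0 months, plus 6 months = 6

6 months


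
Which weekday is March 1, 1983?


Target: March 1, 1983
Anchor: Jan 1, 1983. With p = 1983 - 1 = 1982: (p + p//4 - p//100 + p//400) mod 7 = (1982 + 495 - 19 + 4) mod 7 = 2462 mod 7 = 5 -> Saturday (Mon=0 ... Sun=6)
Days before March (Jan-Feb): 59 days
Weekday index = (5 + 59) mod 7 = 1

Tuesday


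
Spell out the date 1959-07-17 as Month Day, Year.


ISO 1959-07-17 parses as year=1959, month=07, day=17
Month 7 -> July

July 17, 1959


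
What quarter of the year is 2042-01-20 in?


Month: January (month 1)
Q1: Jan-Mar, Q2: Apr-Jun, Q3: Jul-Sep, Q4: Oct-Dec

Q1


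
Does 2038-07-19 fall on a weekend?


Anchor: Jan 1, 2038. With p = 2038 - 1 = 2037: (p + p//4 - p//100 + p//400) mod 7 = (2037 + 509 - 20 + 5) mod 7 = 2531 mod 7 = 4 -> Friday (Mon=0 ... Sun=6)
Day of year: 200; offset = 199
Weekday index = (4 + 199) mod 7 = 0 -> Monday
Weekend days: Saturday, Sunday

No


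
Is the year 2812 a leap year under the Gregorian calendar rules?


Gregorian leap year rule: divisible by 4, but not by 100, unless also by 400.
2812 is divisible by 4 but not 100 -> leap year

Yes


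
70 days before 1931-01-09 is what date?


Start: 1931-01-09, subtract 70 days
Back 9 days from January 9 reaches December 31, 1930 -> 61 left
December 1930 has 31 days -> back to November 30, 1930 -> 30 left
November 1930 has 30 days -> back to October 31, 1930 -> 0 left
October 1930: 31 - 0 = 31 -> lands on October 31

Result: 1930-10-31


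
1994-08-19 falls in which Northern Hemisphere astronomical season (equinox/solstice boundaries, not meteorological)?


Date: August 19
Astronomical Summer (approx.; exact equinox/solstice day varies by year): June 21 to September 21
August 19 falls within the Summer window

Summer


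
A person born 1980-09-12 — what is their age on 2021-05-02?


Birth: 1980-09-12
Reference: 2021-05-02
Year difference: 2021 - 1980 = 41
Birthday not yet reached in 2021, subtract 1

40 years old


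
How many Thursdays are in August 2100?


August 2100 has 31 days
Anchor: Jan 1, 2100. With p = 2100 - 1 = 2099: (p + p//4 - p//100 + p//400) mod 7 = (2099 + 524 - 20 + 5) mod 7 = 2608 mod 7 = 4 -> Friday (Mon=0 ... Sun=6)
Days before August (Jan-Jul): 212; August 1 index = (4 + 212) mod 7 = 6 -> Sunday
First Thursday is August 5
Thursdays: 5, 12, 19, 26

4 Thursdays


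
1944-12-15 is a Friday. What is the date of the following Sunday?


Current: Friday
Target: Sunday
Days ahead: 2

Next Sunday: 1944-12-17


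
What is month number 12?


Month 12 of 12

December


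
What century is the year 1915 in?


Century = (year - 1) // 100 + 1
= (1915 - 1) // 100 + 1
= 1914 // 100 + 1
= 19 + 1

20th century


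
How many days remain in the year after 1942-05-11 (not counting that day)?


Day of year: 131 of 365
Remaining = 365 - 131

234 days


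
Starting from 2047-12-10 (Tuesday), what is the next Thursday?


Current: Tuesday
Target: Thursday
Days ahead: 2

Next Thursday: 2047-12-12


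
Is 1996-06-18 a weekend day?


Anchor: Jan 1, 1996. With p = 1996 - 1 = 1995: (p + p//4 - p//100 + p//400) mod 7 = (1995 + 498 - 19 + 4) mod 7 = 2478 mod 7 = 0 -> Monday (Mon=0 ... Sun=6)
Day of year: 170; offset = 169
Weekday index = (0 + 169) mod 7 = 1 -> Tuesday
Weekend days: Saturday, Sunday

No


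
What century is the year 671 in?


Century = (year - 1) // 100 + 1
= (671 - 1) // 100 + 1
= 670 // 100 + 1
= 6 + 1

7th century


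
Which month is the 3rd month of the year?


Month 3 of 12

March


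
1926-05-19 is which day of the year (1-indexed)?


Date: May 19, 1926
Days in months 1 through 4: 120
Plus 19 days in May

Day of year: 139


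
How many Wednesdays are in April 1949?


April 1949 has 30 days
Anchor: Jan 1, 1949. With p = 1949 - 1 = 1948: (p + p//4 - p//100 + p//400) mod 7 = (1948 + 487 - 19 + 4) mod 7 = 2420 mod 7 = 5 -> Saturday (Mon=0 ... Sun=6)
Days before April (Jan-Mar): 90; April 1 index = (5 + 90) mod 7 = 4 -> Friday
First Wednesday is April 6
Wednesdays: 6, 13, 20, 27

4 Wednesdays


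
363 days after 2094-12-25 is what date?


Start: 2094-12-25, add 363 days
December 2094 has 31 days: 31 - 25 = 6 days to December 31 -> 357 left
January 2095 has 31 days -> 326 left
February 2095 has 28 days -> 298 left
March 2095 has 31 days -> 267 left
April 2095 has 30 days -> 237 left
May 2095 has 31 days -> 206 left
June 2095 has 30 days -> 176 left
July 2095 has 31 days -> 145 left
August 2095 has 31 days -> 114 left
September 2095 has 30 days -> 84 left
October 2095 has 31 days -> 53 left
November 2095 has 30 days -> 23 left
December 2095: 23 <= 31 -> lands on December 23

Result: 2095-12-23


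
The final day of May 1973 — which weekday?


May 1973 has 31 days
Anchor: Jan 1, 1973. With p = 1973 - 1 = 1972: (p + p//4 - p//100 + p//400) mod 7 = (1972 + 493 - 19 + 4) mod 7 = 2450 mod 7 = 0 -> Monday (Mon=0 ... Sun=6)
Days before May (Jan-Apr): 120; May 1 index = (0 + 120) mod 7 = 1 -> Tuesday
Last day offset: 31 - 1 = 30 days
Weekday index = (1 + 30) mod 7 = 3

Thursday, May 31


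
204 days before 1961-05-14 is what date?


Start: 1961-05-14, subtract 204 days
Back 14 days from May 14 reaches April 30, 1961 -> 190 left
April 1961 has 30 days -> back to March 31, 1961 -> 160 left
March 1961 has 31 days -> back to February 28, 1961 -> 129 left
February 1961 has 28 days -> back to January 31, 1961 -> 101 left
January 1961 has 31 days -> back to December 31, 1960 -> 70 left
December 1960 has 31 days -> back to November 30, 1960 -> 39 left
November 1960 has 30 days -> back to October 31, 1960 -> 9 left
October 1960: 31 - 9 = 22 -> lands on October 22

Result: 1960-10-22


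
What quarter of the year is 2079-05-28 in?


Month: May (month 5)
Q1: Jan-Mar, Q2: Apr-Jun, Q3: Jul-Sep, Q4: Oct-Dec

Q2


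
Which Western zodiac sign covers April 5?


Date: April 5
Conventional tropical zodiac dates: Aries from March 21 onward; Taurus starts April 20
April 5 falls within the Aries range

Aries


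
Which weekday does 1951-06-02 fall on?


Date: June 2, 1951
Anchor: Jan 1, 1951. With p = 1951 - 1 = 1950: (p + p//4 - p//100 + p//400) mod 7 = (1950 + 487 - 19 + 4) mod 7 = 2422 mod 7 = 0 -> Monday (Mon=0 ... Sun=6)
Days before June (Jan-May): 151; offset = 151 + 2 - 1 = 152
Weekday index = (0 + 152) mod 7 = 5

Day of the week: Saturday


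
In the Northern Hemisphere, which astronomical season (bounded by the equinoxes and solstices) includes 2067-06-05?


Date: June 5
Astronomical Spring (approx.; exact equinox/solstice day varies by year): March 20 to June 20
June 5 falls within the Spring window

Spring


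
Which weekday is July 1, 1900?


Target: July 1, 1900
Anchor: Jan 1, 1900. With p = 1900 - 1 = 1899: (p + p//4 - p//100 + p//400) mod 7 = (1899 + 474 - 18 + 4) mod 7 = 2359 mod 7 = 0 -> Monday (Mon=0 ... Sun=6)
Days before July (Jan-Jun): 181 days
Weekday index = (0 + 181) mod 7 = 6

Sunday


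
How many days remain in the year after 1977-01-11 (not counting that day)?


Day of year: 11 of 365
Remaining = 365 - 11

354 days


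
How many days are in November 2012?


November 2012

30 days


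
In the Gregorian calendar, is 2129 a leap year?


Gregorian leap year rule: divisible by 4, but not by 100, unless also by 400.
2129 is not divisible by 4 -> not a leap year

No


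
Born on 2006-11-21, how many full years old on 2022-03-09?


Birth: 2006-11-21
Reference: 2022-03-09
Year difference: 2022 - 2006 = 16
Birthday not yet reached in 2022, subtract 1

15 years old


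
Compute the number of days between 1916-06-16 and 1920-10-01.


From 1916-06-16 to 1920-10-01
1916-06-16: days before June = 31 + 29 + 31 + 30 + 31 = 152 (1916 is a leap year); day of year = 152 + 16 = 168
1920-10-01: days before October = 31 + 29 + 31 + 30 + 31 + 30 + 31 + 31 + 30 = 274 (1920 is a leap year); day of year = 274 + 1 = 275
Rest of 1916: 366 - 168 = 198
Full years 1917 (365), 1918 (365), 1919 (365): 1095
Total = 198 + 1095 + 275 = 1568

1568 days


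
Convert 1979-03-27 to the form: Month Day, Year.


ISO 1979-03-27 parses as year=1979, month=03, day=27
Month 3 -> March

March 27, 1979


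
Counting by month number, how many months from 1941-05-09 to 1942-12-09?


From May 1941 to December 1942
1 year * 12 = 12 months, plus 7 months = 19

19 months


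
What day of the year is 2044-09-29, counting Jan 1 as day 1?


Date: September 29, 2044
Days in months 1 through 8: 244
Plus 29 days in September

Day of year: 273


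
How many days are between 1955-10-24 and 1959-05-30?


From 1955-10-24 to 1959-05-30
1955-10-24: days before October = 31 + 28 + 31 + 30 + 31 + 30 + 31 + 31 + 30 = 273 (1955 is not a leap year); day of year = 273 + 24 = 297
1959-05-30: days before May = 31 + 28 + 31 + 30 = 120 (1959 is not a leap year); day of year = 120 + 30 = 150
Rest of 1955: 365 - 297 = 68
Full years 1956 (366), 1957 (365), 1958 (365): 1096
Total = 68 + 1096 + 150 = 1314

1314 days


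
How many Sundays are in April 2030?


April 2030 has 30 days
Anchor: Jan 1, 2030. With p = 2030 - 1 = 2029: (p + p//4 - p//100 + p//400) mod 7 = (2029 + 507 - 20 + 5) mod 7 = 2521 mod 7 = 1 -> Tuesday (Mon=0 ... Sun=6)
Days before April (Jan-Mar): 90; April 1 index = (1 + 90) mod 7 = 0 -> Monday
First Sunday is April 7
Sundays: 7, 14, 21, 28

4 Sundays


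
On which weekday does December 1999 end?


December 1999 has 31 days
Anchor: Jan 1, 1999. With p = 1999 - 1 = 1998: (p + p//4 - p//100 + p//400) mod 7 = (1998 + 499 - 19 + 4) mod 7 = 2482 mod 7 = 4 -> Friday (Mon=0 ... Sun=6)
Days before December (Jan-Nov): 334; December 1 index = (4 + 334) mod 7 = 2 -> Wednesday
Last day offset: 31 - 1 = 30 days
Weekday index = (2 + 30) mod 7 = 4

Friday, December 31


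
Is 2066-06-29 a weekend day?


Anchor: Jan 1, 2066. With p = 2066 - 1 = 2065: (p + p//4 - p//100 + p//400) mod 7 = (2065 + 516 - 20 + 5) mod 7 = 2566 mod 7 = 4 -> Friday (Mon=0 ... Sun=6)
Day of year: 180; offset = 179
Weekday index = (4 + 179) mod 7 = 1 -> Tuesday
Weekend days: Saturday, Sunday

No


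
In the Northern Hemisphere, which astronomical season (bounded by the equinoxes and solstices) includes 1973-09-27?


Date: September 27
Astronomical Autumn (approx.; exact equinox/solstice day varies by year): September 22 to December 20
September 27 falls within the Autumn window

Autumn


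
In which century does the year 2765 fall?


Century = (year - 1) // 100 + 1
= (2765 - 1) // 100 + 1
= 2764 // 100 + 1
= 27 + 1

28th century


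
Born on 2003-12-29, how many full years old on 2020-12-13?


Birth: 2003-12-29
Reference: 2020-12-13
Year difference: 2020 - 2003 = 17
Birthday not yet reached in 2020, subtract 1

16 years old


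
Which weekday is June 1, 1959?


Target: June 1, 1959
Anchor: Jan 1, 1959. With p = 1959 - 1 = 1958: (p + p//4 - p//100 + p//400) mod 7 = (1958 + 489 - 19 + 4) mod 7 = 2432 mod 7 = 3 -> Thursday (Mon=0 ... Sun=6)
Days before June (Jan-May): 151 days
Weekday index = (3 + 151) mod 7 = 0

Monday


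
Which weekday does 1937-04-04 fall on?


Date: April 4, 1937
Anchor: Jan 1, 1937. With p = 1937 - 1 = 1936: (p + p//4 - p//100 + p//400) mod 7 = (1936 + 484 - 19 + 4) mod 7 = 2405 mod 7 = 4 -> Friday (Mon=0 ... Sun=6)
Days before April (Jan-Mar): 90; offset = 90 + 4 - 1 = 93
Weekday index = (4 + 93) mod 7 = 6

Day of the week: Sunday


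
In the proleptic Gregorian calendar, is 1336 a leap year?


Gregorian leap year rule: divisible by 4, but not by 100, unless also by 400.
1336 is divisible by 4 but not 100 -> leap year

Yes


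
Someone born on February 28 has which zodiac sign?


Date: February 28
Conventional tropical zodiac dates: Pisces from February 19 onward; Aries starts March 21
February 28 falls within the Pisces range

Pisces


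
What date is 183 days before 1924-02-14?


Start: 1924-02-14, subtract 183 days
Back 14 days from February 14 reaches January 31, 1924 -> 169 left
January 1924 has 31 days -> back to December 31, 1923 -> 138 left
December 1923 has 31 days -> back to November 30, 1923 -> 107 left
November 1923 has 30 days -> back to October 31, 1923 -> 77 left
October 1923 has 31 days -> back to September 30, 1923 -> 46 left
September 1923 has 30 days -> back to August 31, 1923 -> 16 left
August 1923: 31 - 16 = 15 -> lands on August 15

Result: 1923-08-15


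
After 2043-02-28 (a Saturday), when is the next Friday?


Current: Saturday
Target: Friday
Days ahead: 6

Next Friday: 2043-03-06


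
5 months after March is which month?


March is month 3
3 + 5 = 8

August


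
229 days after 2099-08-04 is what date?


Start: 2099-08-04, add 229 days
August 2099 has 31 days: 31 - 4 = 27 days to August 31 -> 202 left
September 2099 has 30 days -> 172 left
October 2099 has 31 days -> 141 left
November 2099 has 30 days -> 111 left
December 2099 has 31 days -> 80 left
January 2100 has 31 days -> 49 left
February 2100 has 28 days -> 21 left
March 2100: 21 <= 31 -> lands on March 21

Result: 2100-03-21


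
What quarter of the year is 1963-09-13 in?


Month: September (month 9)
Q1: Jan-Mar, Q2: Apr-Jun, Q3: Jul-Sep, Q4: Oct-Dec

Q3


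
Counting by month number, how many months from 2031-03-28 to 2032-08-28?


From March 2031 to August 2032
1 year * 12 = 12 months, plus 5 months = 17

17 months


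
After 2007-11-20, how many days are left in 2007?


Day of year: 324 of 365
Remaining = 365 - 324

41 days


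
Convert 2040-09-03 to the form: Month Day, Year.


ISO 2040-09-03 parses as year=2040, month=09, day=03
Month 9 -> September

September 3, 2040


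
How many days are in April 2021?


April 2021

30 days


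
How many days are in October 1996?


October 1996

31 days


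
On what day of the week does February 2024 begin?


Target: February 1, 2024
Anchor: Jan 1, 2024. With p = 2024 - 1 = 2023: (p + p//4 - p//100 + p//400) mod 7 = (2023 + 505 - 20 + 5) mod 7 = 2513 mod 7 = 0 -> Monday (Mon=0 ... Sun=6)
Days before February (Jan): 31 days
Weekday index = (0 + 31) mod 7 = 3

Thursday


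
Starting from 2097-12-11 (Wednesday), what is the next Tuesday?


Current: Wednesday
Target: Tuesday
Days ahead: 6

Next Tuesday: 2097-12-17


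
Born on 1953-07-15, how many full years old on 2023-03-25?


Birth: 1953-07-15
Reference: 2023-03-25
Year difference: 2023 - 1953 = 70
Birthday not yet reached in 2023, subtract 1

69 years old


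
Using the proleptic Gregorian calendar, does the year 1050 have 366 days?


Gregorian leap year rule: divisible by 4, but not by 100, unless also by 400.
1050 is not divisible by 4 -> not a leap year

No


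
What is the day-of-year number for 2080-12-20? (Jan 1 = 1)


Date: December 20, 2080
Days in months 1 through 11: 335
Plus 20 days in December

Day of year: 355


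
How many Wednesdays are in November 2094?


November 2094 has 30 days
Anchor: Jan 1, 2094. With p = 2094 - 1 = 2093: (p + p//4 - p//100 + p//400) mod 7 = (2093 + 523 - 20 + 5) mod 7 = 2601 mod 7 = 4 -> Friday (Mon=0 ... Sun=6)
Days before November (Jan-Oct): 304; November 1 index = (4 + 304) mod 7 = 0 -> Monday
First Wednesday is November 3
Wednesdays: 3, 10, 17, 24

4 Wednesdays


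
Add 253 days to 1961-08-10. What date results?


Start: 1961-08-10, add 253 days
August 1961 has 31 days: 31 - 10 = 21 days to August 31 -> 232 left
September 1961 has 30 days -> 202 left
October 1961 has 31 days -> 171 left
November 1961 has 30 days -> 141 left
December 1961 has 31 days -> 110 left
January 1962 has 31 days -> 79 left
February 1962 has 28 days -> 51 left
March 1962 has 31 days -> 20 left
April 1962: 20 <= 30 -> lands on April 20

Result: 1962-04-20


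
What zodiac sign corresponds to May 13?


Date: May 13
Conventional tropical zodiac dates: Taurus from April 20 onward; Gemini starts May 21
May 13 falls within the Taurus range

Taurus


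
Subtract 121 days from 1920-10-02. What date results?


Start: 1920-10-02, subtract 121 days
Back 2 days from October 2 reaches September 30, 1920 -> 119 left
September 1920 has 30 days -> back to August 31, 1920 -> 89 left
August 1920 has 31 days -> back to July 31, 1920 -> 58 left
July 1920 has 31 days -> back to June 30, 1920 -> 27 left
June 1920: 30 - 27 = 3 -> lands on June 3

Result: 1920-06-03


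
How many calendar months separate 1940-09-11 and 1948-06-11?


From September 1940 to June 1948
8 years * 12 = 96 months, minus 3 months = 93

93 months


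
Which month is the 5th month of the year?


Month 5 of 12

May


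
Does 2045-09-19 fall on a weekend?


Anchor: Jan 1, 2045. With p = 2045 - 1 = 2044: (p + p//4 - p//100 + p//400) mod 7 = (2044 + 511 - 20 + 5) mod 7 = 2540 mod 7 = 6 -> Sunday (Mon=0 ... Sun=6)
Day of year: 262; offset = 261
Weekday index = (6 + 261) mod 7 = 1 -> Tuesday
Weekend days: Saturday, Sunday

No


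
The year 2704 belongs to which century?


Century = (year - 1) // 100 + 1
= (2704 - 1) // 100 + 1
= 2703 // 100 + 1
= 27 + 1

28th century


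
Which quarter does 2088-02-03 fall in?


Month: February (month 2)
Q1: Jan-Mar, Q2: Apr-Jun, Q3: Jul-Sep, Q4: Oct-Dec

Q1


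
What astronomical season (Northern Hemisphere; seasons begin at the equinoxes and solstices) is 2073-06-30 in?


Date: June 30
Astronomical Summer (approx.; exact equinox/solstice day varies by year): June 21 to September 21
June 30 falls within the Summer window

Summer


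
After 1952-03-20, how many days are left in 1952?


Day of year: 80 of 366
Remaining = 366 - 80

286 days


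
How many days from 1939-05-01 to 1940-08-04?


From 1939-05-01 to 1940-08-04
1939-05-01: days before May = 31 + 28 + 31 + 30 = 120 (1939 is not a leap year); day of year = 120 + 1 = 121
1940-08-04: days before August = 31 + 29 + 31 + 30 + 31 + 30 + 31 = 213 (1940 is a leap year); day of year = 213 + 4 = 217
Rest of 1939: 365 - 121 = 244
Total = 244 + 217 = 461

461 days


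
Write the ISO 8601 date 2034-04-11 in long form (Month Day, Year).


ISO 2034-04-11 parses as year=2034, month=04, day=11
Month 4 -> April

April 11, 2034


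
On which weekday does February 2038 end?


February 2038 has 28 days
Anchor: Jan 1, 2038. With p = 2038 - 1 = 2037: (p + p//4 - p//100 + p//400) mod 7 = (2037 + 509 - 20 + 5) mod 7 = 2531 mod 7 = 4 -> Friday (Mon=0 ... Sun=6)
Days before February (Jan): 31; February 1 index = (4 + 31) mod 7 = 0 -> Monday
Last day offset: 28 - 1 = 27 days
Weekday index = (0 + 27) mod 7 = 6

Sunday, February 28


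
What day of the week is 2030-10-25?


Date: October 25, 2030
Anchor: Jan 1, 2030. With p = 2030 - 1 = 2029: (p + p//4 - p//100 + p//400) mod 7 = (2029 + 507 - 20 + 5) mod 7 = 2521 mod 7 = 1 -> Tuesday (Mon=0 ... Sun=6)
Days before October (Jan-Sep): 273; offset = 273 + 25 - 1 = 297
Weekday index = (1 + 297) mod 7 = 4

Day of the week: Friday


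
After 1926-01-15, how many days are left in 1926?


Day of year: 15 of 365
Remaining = 365 - 15

350 days


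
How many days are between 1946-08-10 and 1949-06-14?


From 1946-08-10 to 1949-06-14
1946-08-10: days before August = 31 + 28 + 31 + 30 + 31 + 30 + 31 = 212 (1946 is not a leap year); day of year = 212 + 10 = 222
1949-06-14: days before June = 31 + 28 + 31 + 30 + 31 = 151 (1949 is not a leap year); day of year = 151 + 14 = 165
Rest of 1946: 365 - 222 = 143
Full years 1947 (365), 1948 (366): 731
Total = 143 + 731 + 165 = 1039

1039 days


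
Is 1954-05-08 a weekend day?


Anchor: Jan 1, 1954. With p = 1954 - 1 = 1953: (p + p//4 - p//100 + p//400) mod 7 = (1953 + 488 - 19 + 4) mod 7 = 2426 mod 7 = 4 -> Friday (Mon=0 ... Sun=6)
Day of year: 128; offset = 127
Weekday index = (4 + 127) mod 7 = 5 -> Saturday
Weekend days: Saturday, Sunday

Yes


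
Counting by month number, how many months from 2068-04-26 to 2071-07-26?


From April 2068 to July 2071
3 years * 12 = 36 months, plus 3 months = 39

39 months


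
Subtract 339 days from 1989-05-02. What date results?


Start: 1989-05-02, subtract 339 days
Back 2 days from May 2 reaches April 30, 1989 -> 337 left
April 1989 has 30 days -> back to March 31, 1989 -> 307 left
March 1989 has 31 days -> back to February 28, 1989 -> 276 left
February 1989 has 28 days -> back to January 31, 1989 -> 248 left
January 1989 has 31 days -> back to December 31, 1988 -> 217 left
December 1988 has 31 days -> back to November 30, 1988 -> 186 left
November 1988 has 30 days -> back to October 31, 1988 -> 156 left
October 1988 has 31 days -> back to September 30, 1988 -> 125 left
September 1988 has 30 days -> back to August 31, 1988 -> 95 left
August 1988 has 31 days -> back to July 31, 1988 -> 64 left
July 1988 has 31 days -> back to June 30, 1988 -> 33 left
June 1988 has 30 days -> back to May 31, 1988 -> 3 left
May 1988: 31 - 3 = 28 -> lands on May 28

Result: 1988-05-28


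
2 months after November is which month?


November is month 11
11 + 2 = 13; wrap: 13 - 12 = 1

January


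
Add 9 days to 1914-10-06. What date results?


Start: 1914-10-06, add 9 days
October 1914 has 31 days; 6 + 9 = 15 stays within October

Result: 1914-10-15


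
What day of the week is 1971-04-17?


Date: April 17, 1971
Anchor: Jan 1, 1971. With p = 1971 - 1 = 1970: (p + p//4 - p//100 + p//400) mod 7 = (1970 + 492 - 19 + 4) mod 7 = 2447 mod 7 = 4 -> Friday (Mon=0 ... Sun=6)
Days before April (Jan-Mar): 90; offset = 90 + 17 - 1 = 106
Weekday index = (4 + 106) mod 7 = 5

Day of the week: Saturday


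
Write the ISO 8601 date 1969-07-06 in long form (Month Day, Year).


ISO 1969-07-06 parses as year=1969, month=07, day=06
Month 7 -> July

July 6, 1969


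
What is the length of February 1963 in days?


February 1963 (leap year: no)

28 days


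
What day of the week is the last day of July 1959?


July 1959 has 31 days
Anchor: Jan 1, 1959. With p = 1959 - 1 = 1958: (p + p//4 - p//100 + p//400) mod 7 = (1958 + 489 - 19 + 4) mod 7 = 2432 mod 7 = 3 -> Thursday (Mon=0 ... Sun=6)
Days before July (Jan-Jun): 181; July 1 index = (3 + 181) mod 7 = 2 -> Wednesday
Last day offset: 31 - 1 = 30 days
Weekday index = (2 + 30) mod 7 = 4

Friday, July 31


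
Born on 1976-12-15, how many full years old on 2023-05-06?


Birth: 1976-12-15
Reference: 2023-05-06
Year difference: 2023 - 1976 = 47
Birthday not yet reached in 2023, subtract 1

46 years old


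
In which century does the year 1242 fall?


Century = (year - 1) // 100 + 1
= (1242 - 1) // 100 + 1
= 1241 // 100 + 1
= 12 + 1

13th century


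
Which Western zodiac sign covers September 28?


Date: September 28
Conventional tropical zodiac dates: Libra from September 23 onward; Scorpio starts October 23
September 28 falls within the Libra range

Libra


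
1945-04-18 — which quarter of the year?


Month: April (month 4)
Q1: Jan-Mar, Q2: Apr-Jun, Q3: Jul-Sep, Q4: Oct-Dec

Q2


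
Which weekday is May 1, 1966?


Target: May 1, 1966
Anchor: Jan 1, 1966. With p = 1966 - 1 = 1965: (p + p//4 - p//100 + p//400) mod 7 = (1965 + 491 - 19 + 4) mod 7 = 2441 mod 7 = 5 -> Saturday (Mon=0 ... Sun=6)
Days before May (Jan-Apr): 120 days
Weekday index = (5 + 120) mod 7 = 6

Sunday


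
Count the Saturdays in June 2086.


June 2086 has 30 days
Anchor: Jan 1, 2086. With p = 2086 - 1 = 2085: (p + p//4 - p//100 + p//400) mod 7 = (2085 + 521 - 20 + 5) mod 7 = 2591 mod 7 = 1 -> Tuesday (Mon=0 ... Sun=6)
Days before June (Jan-May): 151; June 1 index = (1 + 151) mod 7 = 5 -> Saturday
First Saturday is June 1
Saturdays: 1, 8, 15, 22, 29

5 Saturdays


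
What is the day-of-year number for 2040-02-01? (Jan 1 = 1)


Date: February 1, 2040
Days in months 1 through 1: 31
Plus 1 days in February

Day of year: 32


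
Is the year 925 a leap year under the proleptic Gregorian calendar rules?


Gregorian leap year rule: divisible by 4, but not by 100, unless also by 400.
925 is not divisible by 4 -> not a leap year

No


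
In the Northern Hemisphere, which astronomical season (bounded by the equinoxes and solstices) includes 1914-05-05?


Date: May 5
Astronomical Spring (approx.; exact equinox/solstice day varies by year): March 20 to June 20
May 5 falls within the Spring window

Spring


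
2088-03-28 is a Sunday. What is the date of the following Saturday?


Current: Sunday
Target: Saturday
Days ahead: 6

Next Saturday: 2088-04-03


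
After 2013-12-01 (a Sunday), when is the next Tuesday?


Current: Sunday
Target: Tuesday
Days ahead: 2

Next Tuesday: 2013-12-03


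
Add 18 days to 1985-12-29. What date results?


Start: 1985-12-29, add 18 days
December 1985 has 31 days: 31 - 29 = 2 days to December 31 -> 16 left
January 1986: 16 <= 31 -> lands on January 16

Result: 1986-01-16


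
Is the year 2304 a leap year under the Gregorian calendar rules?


Gregorian leap year rule: divisible by 4, but not by 100, unless also by 400.
2304 is divisible by 4 but not 100 -> leap year

Yes


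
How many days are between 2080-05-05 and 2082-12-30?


From 2080-05-05 to 2082-12-30
2080-05-05: days before May = 31 + 29 + 31 + 30 = 121 (2080 is a leap year); day of year = 121 + 5 = 126
2082-12-30: days before December = 31 + 28 + 31 + 30 + 31 + 30 + 31 + 31 + 30 + 31 + 30 = 334 (2082 is not a leap year); day of year = 334 + 30 = 364
Rest of 2080: 366 - 126 = 240
Full years 2081 (365): 365
Total = 240 + 365 + 364 = 969

969 days


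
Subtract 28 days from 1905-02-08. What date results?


Start: 1905-02-08, subtract 28 days
Back 8 days from February 8 reaches January 31, 1905 -> 20 left
January 1905: 31 - 20 = 11 -> lands on January 11

Result: 1905-01-11


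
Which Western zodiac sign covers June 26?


Date: June 26
Conventional tropical zodiac dates: Cancer from June 21 onward; Leo starts July 23
June 26 falls within the Cancer range

Cancer


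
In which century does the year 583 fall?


Century = (year - 1) // 100 + 1
= (583 - 1) // 100 + 1
= 582 // 100 + 1
= 5 + 1

6th century


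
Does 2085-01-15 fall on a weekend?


Anchor: Jan 1, 2085. With p = 2085 - 1 = 2084: (p + p//4 - p//100 + p//400) mod 7 = (2084 + 521 - 20 + 5) mod 7 = 2590 mod 7 = 0 -> Monday (Mon=0 ... Sun=6)
Day of year: 15; offset = 14
Weekday index = (0 + 14) mod 7 = 0 -> Monday
Weekend days: Saturday, Sunday

No


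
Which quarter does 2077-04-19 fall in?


Month: April (month 4)
Q1: Jan-Mar, Q2: Apr-Jun, Q3: Jul-Sep, Q4: Oct-Dec

Q2


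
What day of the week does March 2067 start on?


Target: March 1, 2067
Anchor: Jan 1, 2067. With p = 2067 - 1 = 2066: (p + p//4 - p//100 + p//400) mod 7 = (2066 + 516 - 20 + 5) mod 7 = 2567 mod 7 = 5 -> Saturday (Mon=0 ... Sun=6)
Days before March (Jan-Feb): 59 days
Weekday index = (5 + 59) mod 7 = 1

Tuesday


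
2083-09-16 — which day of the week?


Date: September 16, 2083
Anchor: Jan 1, 2083. With p = 2083 - 1 = 2082: (p + p//4 - p//100 + p//400) mod 7 = (2082 + 520 - 20 + 5) mod 7 = 2587 mod 7 = 4 -> Friday (Mon=0 ... Sun=6)
Days before September (Jan-Aug): 243; offset = 243 + 16 - 1 = 258
Weekday index = (4 + 258) mod 7 = 3

Day of the week: Thursday


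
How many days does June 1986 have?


June 1986

30 days


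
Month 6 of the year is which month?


Month 6 of 12

June


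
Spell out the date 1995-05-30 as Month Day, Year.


ISO 1995-05-30 parses as year=1995, month=05, day=30
Month 5 -> May

May 30, 1995


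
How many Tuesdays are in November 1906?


November 1906 has 30 days
Anchor: Jan 1, 1906. With p = 1906 - 1 = 1905: (p + p//4 - p//100 + p//400) mod 7 = (1905 + 476 - 19 + 4) mod 7 = 2366 mod 7 = 0 -> Monday (Mon=0 ... Sun=6)
Days before November (Jan-Oct): 304; November 1 index = (0 + 304) mod 7 = 3 -> Thursday
First Tuesday is November 6
Tuesdays: 6, 13, 20, 27

4 Tuesdays


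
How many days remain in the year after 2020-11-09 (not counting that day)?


Day of year: 314 of 366
Remaining = 366 - 314

52 days


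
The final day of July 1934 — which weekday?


July 1934 has 31 days
Anchor: Jan 1, 1934. With p = 1934 - 1 = 1933: (p + p//4 - p//100 + p//400) mod 7 = (1933 + 483 - 19 + 4) mod 7 = 2401 mod 7 = 0 -> Monday (Mon=0 ... Sun=6)
Days before July (Jan-Jun): 181; July 1 index = (0 + 181) mod 7 = 6 -> Sunday
Last day offset: 31 - 1 = 30 days
Weekday index = (6 + 30) mod 7 = 1

Tuesday, July 31


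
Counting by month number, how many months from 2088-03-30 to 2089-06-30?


From March 2088 to June 2089
1 year * 12 = 12 months, plus 3 months = 15

15 months
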